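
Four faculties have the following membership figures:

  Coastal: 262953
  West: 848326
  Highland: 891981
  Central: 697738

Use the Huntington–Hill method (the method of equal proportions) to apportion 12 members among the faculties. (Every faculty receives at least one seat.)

With divisor 223155: modified quotas Coastal 1.178, West 3.802, Highland 3.997, Central 3.127.
Geometric-mean thresholds: Coastal √(1·2)=1.414, West √(3·4)=3.464, Highland √(3·4)=3.464, Central √(3·4)=3.464.
Each quota rounded against its threshold gives Coastal 1, West 4, Highland 4, Central 3 (total 12).

Coastal: 1; West: 4; Highland: 4; Central: 3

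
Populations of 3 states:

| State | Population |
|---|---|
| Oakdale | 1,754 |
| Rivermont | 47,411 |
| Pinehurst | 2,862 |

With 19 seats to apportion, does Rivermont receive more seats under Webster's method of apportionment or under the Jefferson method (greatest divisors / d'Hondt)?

Webster: Oakdale 1, Rivermont 17, Pinehurst 1.
Jefferson: Oakdale 0, Rivermont 18, Pinehurst 1.
Rivermont gets 17 under Webster and 18 under Jefferson.

Jefferson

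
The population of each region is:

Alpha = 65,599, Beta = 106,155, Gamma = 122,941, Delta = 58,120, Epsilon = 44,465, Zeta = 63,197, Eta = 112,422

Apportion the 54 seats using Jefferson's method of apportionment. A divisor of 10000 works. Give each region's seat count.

With modified divisor 10000: modified quotas Alpha 6.560, Beta 10.616, Gamma 12.294, Delta 5.812, Epsilon 4.447, Zeta 6.320, Eta 11.242.
Rounding down: Alpha 6, Beta 10, Gamma 12, Delta 5, Epsilon 4, Zeta 6, Eta 11 (total 54).

Alpha: 6, Beta: 10, Gamma: 12, Delta: 5, Epsilon: 4, Zeta: 6, Eta: 11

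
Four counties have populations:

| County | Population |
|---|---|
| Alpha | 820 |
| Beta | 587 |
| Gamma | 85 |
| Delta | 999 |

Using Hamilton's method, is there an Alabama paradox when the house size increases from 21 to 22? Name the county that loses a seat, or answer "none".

none

At 21 seats: Alpha 7, Beta 5, Gamma 1, Delta 8.
At 22 seats: Alpha 7, Beta 5, Gamma 1, Delta 9.
No county's allocation decreased.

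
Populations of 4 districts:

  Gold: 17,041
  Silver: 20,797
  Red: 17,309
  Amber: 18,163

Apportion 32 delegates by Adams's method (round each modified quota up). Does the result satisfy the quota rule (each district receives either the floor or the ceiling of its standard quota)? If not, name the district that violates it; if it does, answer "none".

Standard quotas: Gold 7.438, Silver 9.078, Red 7.555, Amber 7.928.
Adams allocation: Gold 7, Silver 9, Red 8, Amber 8.
Every allocation lies between the lower and upper quota.

none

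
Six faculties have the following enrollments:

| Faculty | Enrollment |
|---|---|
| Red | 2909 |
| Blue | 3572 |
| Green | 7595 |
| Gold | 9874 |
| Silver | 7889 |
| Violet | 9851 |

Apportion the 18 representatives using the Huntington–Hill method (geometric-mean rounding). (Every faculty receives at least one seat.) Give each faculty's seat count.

Red: 1; Blue: 2; Green: 3; Gold: 4; Silver: 4; Violet: 4

With divisor 2243: modified quotas Red 1.297, Blue 1.593, Green 3.386, Gold 4.402, Silver 3.517, Violet 4.392.
Geometric-mean thresholds: Red √(1·2)=1.414, Blue √(1·2)=1.414, Green √(3·4)=3.464, Gold √(4·5)=4.472, Silver √(3·4)=3.464, Violet √(4·5)=4.472.
Each quota rounded against its threshold gives Red 1, Blue 2, Green 3, Gold 4, Silver 4, Violet 4 (total 18).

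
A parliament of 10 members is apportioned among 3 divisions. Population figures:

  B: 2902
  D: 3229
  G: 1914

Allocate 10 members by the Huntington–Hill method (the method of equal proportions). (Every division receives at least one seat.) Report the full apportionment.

With divisor 810: modified quotas B 3.583, D 3.986, G 2.363.
Geometric-mean thresholds: B √(3·4)=3.464, D √(3·4)=3.464, G √(2·3)=2.449.
Each quota rounded against its threshold gives B 4, D 4, G 2 (total 10).

B=4, D=4, G=2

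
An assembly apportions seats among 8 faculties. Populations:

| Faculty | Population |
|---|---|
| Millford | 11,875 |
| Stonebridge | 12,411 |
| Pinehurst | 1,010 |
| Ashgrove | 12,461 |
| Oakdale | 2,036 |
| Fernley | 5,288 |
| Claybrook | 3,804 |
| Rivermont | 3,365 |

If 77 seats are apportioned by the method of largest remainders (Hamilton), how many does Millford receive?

18

The standard divisor is 52250/77 ≈ 678.571.
Standard quotas: Millford 17.5000, Stonebridge 18.2899, Pinehurst 1.4884, Ashgrove 18.3636, Oakdale 3.0004, Fernley 7.7928, Claybrook 5.6059, Rivermont 4.9589.
Lower quotas: Millford 17, Stonebridge 18, Pinehurst 1, Ashgrove 18, Oakdale 3, Fernley 7, Claybrook 5, Rivermont 4 (sum 73, leaving 4 seats).
Remainders in descending order: Rivermont 0.9589, Fernley 0.7928, Claybrook 0.6059, Millford 0.5000, Pinehurst 0.4884, Ashgrove 0.3636, Stonebridge 0.2899, Oakdale 0.0004.
Largest remainders: Rivermont, Fernley, Claybrook, Millford receive the extra seats.
Millford receives 18.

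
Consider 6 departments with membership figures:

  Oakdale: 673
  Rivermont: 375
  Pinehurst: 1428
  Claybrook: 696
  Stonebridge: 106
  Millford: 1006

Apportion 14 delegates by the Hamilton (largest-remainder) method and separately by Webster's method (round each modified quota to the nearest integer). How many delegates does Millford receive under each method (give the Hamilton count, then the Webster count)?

Hamilton: Oakdale 2, Rivermont 1, Pinehurst 5, Claybrook 2, Stonebridge 1, Millford 3.
Webster: Oakdale 2, Rivermont 1, Pinehurst 5, Claybrook 2, Stonebridge 0, Millford 4.
Millford gets 3 under Hamilton and 4 under Webster.

3 and 4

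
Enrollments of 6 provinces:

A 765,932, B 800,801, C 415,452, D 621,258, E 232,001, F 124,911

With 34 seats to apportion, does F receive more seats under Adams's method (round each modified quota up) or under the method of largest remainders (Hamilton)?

Adams

Adams: A 8, B 9, C 5, D 7, E 3, F 2.
Hamilton: A 9, B 9, C 5, D 7, E 3, F 1.
F gets 2 under Adams and 1 under Hamilton.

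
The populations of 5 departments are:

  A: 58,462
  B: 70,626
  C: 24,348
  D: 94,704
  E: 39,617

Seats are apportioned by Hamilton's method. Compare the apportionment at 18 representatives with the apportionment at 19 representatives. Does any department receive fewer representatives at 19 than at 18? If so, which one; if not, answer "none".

C

At 18 seats: A 4, B 4, C 2, D 6, E 2.
At 19 seats: A 4, B 5, C 1, D 6, E 3.
C drops from 2 to 1.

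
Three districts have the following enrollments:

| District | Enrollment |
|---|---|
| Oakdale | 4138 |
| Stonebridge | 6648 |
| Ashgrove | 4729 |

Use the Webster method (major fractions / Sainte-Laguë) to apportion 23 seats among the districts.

Standard divisor 15515/23 ≈ 674.565; standard quotas: Oakdale 6.134, Stonebridge 9.855, Ashgrove 7.010.
Rounding to the nearest integer gives Oakdale 6, Stonebridge 10, Ashgrove 7 — total 23, matching the house size, so no adjustment is needed.

Oakdale 6, Stonebridge 10, Ashgrove 7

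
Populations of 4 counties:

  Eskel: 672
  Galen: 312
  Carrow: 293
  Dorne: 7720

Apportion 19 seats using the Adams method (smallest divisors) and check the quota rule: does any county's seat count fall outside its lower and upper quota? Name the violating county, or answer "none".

Standard quotas: Eskel 1.419, Galen 0.659, Carrow 0.619, Dorne 16.303.
Adams allocation: Eskel 2, Galen 1, Carrow 1, Dorne 15.
Dorne has quota 16.303 (lower 16, upper 17) but receives 15 — outside the quota interval.

Dorne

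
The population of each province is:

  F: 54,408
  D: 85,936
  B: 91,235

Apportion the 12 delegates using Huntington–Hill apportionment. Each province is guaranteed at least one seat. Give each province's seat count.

F: 3, D: 4, B: 5

With divisor 19808: modified quotas F 2.747, D 4.338, B 4.606.
Geometric-mean thresholds: F √(2·3)=2.449, D √(4·5)=4.472, B √(4·5)=4.472.
Each quota rounded against its threshold gives F 3, D 4, B 5 (total 12).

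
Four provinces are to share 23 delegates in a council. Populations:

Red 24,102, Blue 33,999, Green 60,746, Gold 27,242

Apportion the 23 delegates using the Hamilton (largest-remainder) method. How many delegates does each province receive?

Total 146089; standard divisor 146089/23 ≈ 6351.696.
Standard quotas: Red 3.7946, Blue 5.3527, Green 9.5637, Gold 4.2889.
Lower quotas: Red 3, Blue 5, Green 9, Gold 4 (sum 21, leaving 2 seats).
Remainders in descending order: Red 0.7946, Green 0.5637, Blue 0.3527, Gold 0.2889.
Largest remainders: Red, Green receive the extra seats.

Red 4, Blue 5, Green 10, Gold 4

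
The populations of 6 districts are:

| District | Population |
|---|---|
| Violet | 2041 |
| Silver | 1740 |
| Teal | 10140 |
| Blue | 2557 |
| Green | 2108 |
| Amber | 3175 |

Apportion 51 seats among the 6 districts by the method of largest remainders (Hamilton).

Violet=5; Silver=4; Teal=24; Blue=6; Green=5; Amber=7

The standard divisor is 21761/51 ≈ 426.686.
Standard quotas: Violet 4.7834, Silver 4.0779, Teal 23.7645, Blue 5.9927, Green 4.9404, Amber 7.4411.
Lower quotas: Violet 4, Silver 4, Teal 23, Blue 5, Green 4, Amber 7 (sum 47, leaving 4 seats).
Remainders in descending order: Blue 0.9927, Green 0.9404, Violet 0.7834, Teal 0.7645, Amber 0.4411, Silver 0.0779.
The surplus seats go to Blue, Green, Violet, Teal.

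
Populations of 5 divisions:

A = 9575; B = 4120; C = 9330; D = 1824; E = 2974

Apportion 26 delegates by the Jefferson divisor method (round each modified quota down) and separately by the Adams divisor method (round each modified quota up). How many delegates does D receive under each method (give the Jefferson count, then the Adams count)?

Jefferson: A 9, B 4, C 9, D 1, E 3.
Adams: A 9, B 4, C 8, D 2, E 3.
D gets 1 under Jefferson and 2 under Adams.

1 and 2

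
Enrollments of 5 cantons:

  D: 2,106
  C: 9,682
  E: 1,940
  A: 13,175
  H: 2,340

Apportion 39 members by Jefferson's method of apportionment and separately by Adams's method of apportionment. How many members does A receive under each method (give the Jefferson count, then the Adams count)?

Jefferson: D 3, C 13, E 2, A 18, H 3.
Adams: D 3, C 13, E 3, A 17, H 3.
A gets 18 under Jefferson and 17 under Adams.

18 and 17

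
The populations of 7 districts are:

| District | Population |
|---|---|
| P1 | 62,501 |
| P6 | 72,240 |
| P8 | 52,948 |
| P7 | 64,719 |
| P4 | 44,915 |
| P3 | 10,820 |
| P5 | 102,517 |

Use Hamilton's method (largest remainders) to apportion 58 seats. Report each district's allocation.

P1 9, P6 10, P8 7, P7 9, P4 6, P3 2, P5 15

The standard divisor is 410660/58 ≈ 7080.345.
Standard quotas: P1 8.8274, P6 10.2029, P8 7.4782, P7 9.1407, P4 6.3436, P3 1.5282, P5 14.4791.
Lower quotas: P1 8, P6 10, P8 7, P7 9, P4 6, P3 1, P5 14 (sum 55, leaving 3 seats).
Remainders in descending order: P1 0.8274, P3 0.5282, P5 0.4791, P8 0.4782, P4 0.3436, P6 0.2029, P7 0.1407.
Largest remainders: P1, P3, P5 receive the extra seats.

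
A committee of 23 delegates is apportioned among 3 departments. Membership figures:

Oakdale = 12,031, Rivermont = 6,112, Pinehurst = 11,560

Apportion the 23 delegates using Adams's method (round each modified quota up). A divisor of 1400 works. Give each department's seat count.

With modified divisor 1400: modified quotas Oakdale 8.594, Rivermont 4.366, Pinehurst 8.257.
Rounding up: Oakdale 9, Rivermont 5, Pinehurst 9 (total 23).

Oakdale: 9, Rivermont: 5, Pinehurst: 9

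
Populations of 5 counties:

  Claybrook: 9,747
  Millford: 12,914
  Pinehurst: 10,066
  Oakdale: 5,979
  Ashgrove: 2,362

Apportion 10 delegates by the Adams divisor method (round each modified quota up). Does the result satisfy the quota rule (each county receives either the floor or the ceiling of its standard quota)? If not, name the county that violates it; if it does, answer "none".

Standard quotas: Claybrook 2.373, Millford 3.145, Pinehurst 2.451, Oakdale 1.456, Ashgrove 0.575.
Adams allocation: Claybrook 2, Millford 3, Pinehurst 2, Oakdale 2, Ashgrove 1.
Every allocation lies between the lower and upper quota.

none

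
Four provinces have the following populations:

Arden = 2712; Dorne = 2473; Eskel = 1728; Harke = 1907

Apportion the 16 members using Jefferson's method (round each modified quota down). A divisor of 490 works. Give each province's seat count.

With modified divisor 490: modified quotas Arden 5.535, Dorne 5.047, Eskel 3.527, Harke 3.892.
Rounding down: Arden 5, Dorne 5, Eskel 3, Harke 3 (total 16).

Arden=5, Dorne=5, Eskel=3, Harke=3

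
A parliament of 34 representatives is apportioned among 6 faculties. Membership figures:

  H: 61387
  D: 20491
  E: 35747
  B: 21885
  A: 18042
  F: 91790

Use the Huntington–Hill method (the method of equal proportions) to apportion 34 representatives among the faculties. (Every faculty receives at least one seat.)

With divisor 7357: modified quotas H 8.344, D 2.785, E 4.859, B 2.975, A 2.452, F 12.477.
Geometric-mean thresholds: H √(8·9)=8.485, D √(2·3)=2.449, E √(4·5)=4.472, B √(2·3)=2.449, A √(2·3)=2.449, F √(12·13)=12.490.
Each quota rounded against its threshold gives H 8, D 3, E 5, B 3, A 3, F 12 (total 34).

H 8, D 3, E 5, B 3, A 3, F 12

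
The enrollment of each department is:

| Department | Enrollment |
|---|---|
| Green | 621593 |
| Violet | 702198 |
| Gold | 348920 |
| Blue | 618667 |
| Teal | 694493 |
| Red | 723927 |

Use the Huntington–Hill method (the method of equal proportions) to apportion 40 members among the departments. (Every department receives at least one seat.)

With divisor 94649: modified quotas Green 6.567, Violet 7.419, Gold 3.686, Blue 6.536, Teal 7.338, Red 7.649.
Geometric-mean thresholds: Green √(6·7)=6.481, Violet √(7·8)=7.483, Gold √(3·4)=3.464, Blue √(6·7)=6.481, Teal √(7·8)=7.483, Red √(7·8)=7.483.
Each quota rounded against its threshold gives Green 7, Violet 7, Gold 4, Blue 7, Teal 7, Red 8 (total 40).

Green: 7, Violet: 7, Gold: 4, Blue: 7, Teal: 7, Red: 8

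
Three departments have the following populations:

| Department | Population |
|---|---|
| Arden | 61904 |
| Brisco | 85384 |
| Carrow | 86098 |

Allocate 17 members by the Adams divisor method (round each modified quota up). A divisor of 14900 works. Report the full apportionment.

Arden=5, Brisco=6, Carrow=6

With modified divisor 14900: modified quotas Arden 4.155, Brisco 5.730, Carrow 5.778.
Rounding up: Arden 5, Brisco 6, Carrow 6 (total 17).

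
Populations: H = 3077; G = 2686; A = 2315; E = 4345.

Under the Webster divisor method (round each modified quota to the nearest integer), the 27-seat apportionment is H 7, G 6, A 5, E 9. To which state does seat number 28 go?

Priority for the next seat is population ÷ (current seats + 0.5).
Priorities: H 410.267, G 413.231, A 420.909, E 457.368.
Highest priority: E.

E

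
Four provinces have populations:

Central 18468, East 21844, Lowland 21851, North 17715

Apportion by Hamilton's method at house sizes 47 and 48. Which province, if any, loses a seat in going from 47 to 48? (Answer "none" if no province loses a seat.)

none

At 47 seats: Central 11, East 13, Lowland 13, North 10.
At 48 seats: Central 11, East 13, Lowland 13, North 11.
No province's allocation decreased.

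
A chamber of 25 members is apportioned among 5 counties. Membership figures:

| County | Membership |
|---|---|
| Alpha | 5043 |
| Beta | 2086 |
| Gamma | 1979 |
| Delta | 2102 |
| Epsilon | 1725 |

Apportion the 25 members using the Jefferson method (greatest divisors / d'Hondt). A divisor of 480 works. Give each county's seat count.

With modified divisor 480: modified quotas Alpha 10.506, Beta 4.346, Gamma 4.123, Delta 4.379, Epsilon 3.594.
Rounding down: Alpha 10, Beta 4, Gamma 4, Delta 4, Epsilon 3 (total 25).

Alpha: 10, Beta: 4, Gamma: 4, Delta: 4, Epsilon: 3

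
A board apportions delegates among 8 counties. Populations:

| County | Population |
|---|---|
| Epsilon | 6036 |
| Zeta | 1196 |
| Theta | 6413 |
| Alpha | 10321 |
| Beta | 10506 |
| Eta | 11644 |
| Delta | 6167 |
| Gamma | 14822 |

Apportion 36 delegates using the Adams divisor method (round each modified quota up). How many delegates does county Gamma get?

8

Standard divisor 67105/36 ≈ 1864.028; standard quotas: Epsilon 3.238, Zeta 0.642, Theta 3.440, Alpha 5.537, Beta 5.636, Eta 6.247, Delta 3.308, Gamma 7.952.
Rounding up gives 4, 1, 4, 6, 6, 7, 4, 8 = 40 seats, so the divisor must be adjusted.
With modified divisor 2080: modified quotas Epsilon 2.902, Zeta 0.575, Theta 3.083, Alpha 4.962, Beta 5.051, Eta 5.598, Delta 2.965, Gamma 7.126.
Rounding up: Epsilon 3, Zeta 1, Theta 4, Alpha 5, Beta 6, Eta 6, Delta 3, Gamma 8 (total 36).
Gamma receives 8.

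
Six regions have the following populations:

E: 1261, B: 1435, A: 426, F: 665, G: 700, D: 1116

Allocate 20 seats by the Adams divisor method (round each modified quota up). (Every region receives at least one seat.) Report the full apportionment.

E=4, B=5, A=2, F=2, G=3, D=4

Standard divisor 5603/20 ≈ 280.15; standard quotas: E 4.501, B 5.122, A 1.521, F 2.374, G 2.499, D 3.984.
Rounding up gives 5, 6, 2, 3, 3, 4 = 23 seats, so the divisor must be adjusted.
With modified divisor 340: modified quotas E 3.709, B 4.221, A 1.253, F 1.956, G 2.059, D 3.282.
Rounding up: E 4, B 5, A 2, F 2, G 3, D 4 (total 20).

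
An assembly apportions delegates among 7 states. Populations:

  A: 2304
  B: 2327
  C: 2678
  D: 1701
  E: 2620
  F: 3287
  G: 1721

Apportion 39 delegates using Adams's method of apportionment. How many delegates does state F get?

Standard divisor 16638/39 ≈ 426.615; standard quotas: A 5.401, B 5.455, C 6.277, D 3.987, E 6.141, F 7.705, G 4.034.
Rounding up gives 6, 6, 7, 4, 7, 8, 5 = 43 seats, so the divisor must be adjusted.
With modified divisor 463: modified quotas A 4.976, B 5.026, C 5.784, D 3.674, E 5.659, F 7.099, G 3.717.
Rounding up: A 5, B 6, C 6, D 4, E 6, F 8, G 4 (total 39).
F receives 8.

8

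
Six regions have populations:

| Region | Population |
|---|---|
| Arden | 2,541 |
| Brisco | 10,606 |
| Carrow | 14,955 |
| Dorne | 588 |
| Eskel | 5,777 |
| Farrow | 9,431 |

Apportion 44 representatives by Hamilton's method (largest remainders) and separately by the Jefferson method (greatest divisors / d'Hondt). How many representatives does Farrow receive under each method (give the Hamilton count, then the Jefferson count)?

9 and 10

Hamilton: Arden 2, Brisco 11, Carrow 15, Dorne 1, Eskel 6, Farrow 9.
Jefferson: Arden 2, Brisco 11, Carrow 15, Dorne 0, Eskel 6, Farrow 10.
Farrow gets 9 under Hamilton and 10 under Jefferson.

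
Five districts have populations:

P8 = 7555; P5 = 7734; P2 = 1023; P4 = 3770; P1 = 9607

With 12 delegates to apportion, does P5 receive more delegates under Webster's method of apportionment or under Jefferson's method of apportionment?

Webster: P8 3, P5 3, P2 0, P4 2, P1 4.
Jefferson: P8 3, P5 4, P2 0, P4 1, P1 4.
P5 gets 3 under Webster and 4 under Jefferson.

Jefferson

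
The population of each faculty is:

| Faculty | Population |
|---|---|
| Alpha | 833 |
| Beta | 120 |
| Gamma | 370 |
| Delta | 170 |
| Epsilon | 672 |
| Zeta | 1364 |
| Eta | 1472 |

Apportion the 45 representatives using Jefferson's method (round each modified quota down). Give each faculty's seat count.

Alpha 7, Beta 1, Gamma 3, Delta 1, Epsilon 6, Zeta 13, Eta 14

Standard divisor 5001/45 ≈ 111.133; standard quotas: Alpha 7.496, Beta 1.080, Gamma 3.329, Delta 1.530, Epsilon 6.047, Zeta 12.274, Eta 13.245.
Rounding down gives 7, 1, 3, 1, 6, 12, 13 = 43 seats, so the divisor must be adjusted.
With modified divisor 104.5: modified quotas Alpha 7.971, Beta 1.148, Gamma 3.541, Delta 1.627, Epsilon 6.431, Zeta 13.053, Eta 14.086.
Rounding down: Alpha 7, Beta 1, Gamma 3, Delta 1, Epsilon 6, Zeta 13, Eta 14 (total 45).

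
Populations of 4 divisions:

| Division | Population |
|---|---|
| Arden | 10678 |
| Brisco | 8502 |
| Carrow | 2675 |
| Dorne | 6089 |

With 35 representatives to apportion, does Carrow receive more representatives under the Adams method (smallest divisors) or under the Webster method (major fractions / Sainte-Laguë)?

Adams: Arden 13, Brisco 10, Carrow 4, Dorne 8.
Webster: Arden 13, Brisco 11, Carrow 3, Dorne 8.
Carrow gets 4 under Adams and 3 under Webster.

Adams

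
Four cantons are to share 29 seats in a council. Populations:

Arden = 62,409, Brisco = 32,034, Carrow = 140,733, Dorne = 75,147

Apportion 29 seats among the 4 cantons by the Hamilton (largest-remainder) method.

Total 310323; standard divisor 310323/29 ≈ 10700.793.
Standard quotas: Arden 5.8322, Brisco 2.9936, Carrow 13.1516, Dorne 7.0226.
Lower quotas: Arden 5, Brisco 2, Carrow 13, Dorne 7 (sum 27, leaving 2 seats).
Remainders in descending order: Brisco 0.9936, Arden 0.8322, Carrow 0.1516, Dorne 0.0226.
Largest remainders: Brisco, Arden receive the extra seats.

Arden: 6; Brisco: 3; Carrow: 13; Dorne: 7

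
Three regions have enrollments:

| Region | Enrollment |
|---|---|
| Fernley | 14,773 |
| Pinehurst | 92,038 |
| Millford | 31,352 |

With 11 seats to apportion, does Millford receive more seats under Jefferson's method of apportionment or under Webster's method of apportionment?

Jefferson: Fernley 1, Pinehurst 8, Millford 2.
Webster: Fernley 1, Pinehurst 7, Millford 3.
Millford gets 2 under Jefferson and 3 under Webster.

Webster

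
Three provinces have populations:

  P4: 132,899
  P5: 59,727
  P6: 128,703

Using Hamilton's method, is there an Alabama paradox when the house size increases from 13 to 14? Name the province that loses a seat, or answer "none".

At 13 seats: P4 5, P5 3, P6 5.
At 14 seats: P4 6, P5 2, P6 6.
P5 drops from 3 to 2.

P5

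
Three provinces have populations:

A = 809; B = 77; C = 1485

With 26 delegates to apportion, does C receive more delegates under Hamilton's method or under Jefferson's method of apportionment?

Jefferson

Hamilton: A 9, B 1, C 16.
Jefferson: A 9, B 0, C 17.
C gets 16 under Hamilton and 17 under Jefferson.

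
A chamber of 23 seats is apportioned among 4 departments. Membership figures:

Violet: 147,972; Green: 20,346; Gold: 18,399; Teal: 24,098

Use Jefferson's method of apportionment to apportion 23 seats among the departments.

Standard divisor 210815/23 ≈ 9165.87; standard quotas: Violet 16.144, Green 2.220, Gold 2.007, Teal 2.629.
Rounding down gives 16, 2, 2, 2 = 22 seats, so the divisor must be adjusted.
With modified divisor 8500: modified quotas Violet 17.408, Green 2.394, Gold 2.165, Teal 2.835.
Rounding down: Violet 17, Green 2, Gold 2, Teal 2 (total 23).

Violet 17, Green 2, Gold 2, Teal 2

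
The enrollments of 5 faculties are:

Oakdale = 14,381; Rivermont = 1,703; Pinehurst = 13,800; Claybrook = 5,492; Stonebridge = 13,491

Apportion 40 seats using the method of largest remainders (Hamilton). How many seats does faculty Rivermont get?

Standard divisor: 48867 ÷ 40 ≈ 1221.675.
Standard quotas: Oakdale 11.7715, Rivermont 1.3940, Pinehurst 11.2960, Claybrook 4.4955, Stonebridge 11.0430.
Lower quotas: Oakdale 11, Rivermont 1, Pinehurst 11, Claybrook 4, Stonebridge 11 (sum 38, leaving 2 seats).
Remainders in descending order: Oakdale 0.7715, Claybrook 0.4955, Rivermont 0.3940, Pinehurst 0.2960, Stonebridge 0.0430.
The surplus seats go to Oakdale, Claybrook.
Rivermont receives 1.

1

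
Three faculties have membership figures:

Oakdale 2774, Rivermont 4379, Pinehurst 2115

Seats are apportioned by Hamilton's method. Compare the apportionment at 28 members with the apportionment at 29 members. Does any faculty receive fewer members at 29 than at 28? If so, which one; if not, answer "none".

At 28 seats: Oakdale 8, Rivermont 13, Pinehurst 7.
At 29 seats: Oakdale 9, Rivermont 14, Pinehurst 6.
Pinehurst drops from 7 to 6.

Pinehurst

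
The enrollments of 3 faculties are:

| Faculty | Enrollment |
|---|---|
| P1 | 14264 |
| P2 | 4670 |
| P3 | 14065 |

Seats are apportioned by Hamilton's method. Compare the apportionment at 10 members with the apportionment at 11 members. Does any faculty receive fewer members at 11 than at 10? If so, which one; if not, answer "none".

At 10 seats: P1 4, P2 2, P3 4.
At 11 seats: P1 5, P2 1, P3 5.
P2 drops from 2 to 1.

P2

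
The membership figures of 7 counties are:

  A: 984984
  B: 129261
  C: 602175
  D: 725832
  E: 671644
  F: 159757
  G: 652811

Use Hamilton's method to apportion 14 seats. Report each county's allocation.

A=4, B=0, C=2, D=3, E=2, F=1, G=2

Standard divisor: 3926464 ÷ 14 ≈ 280461.714.
Standard quotas: A 3.5120, B 0.4609, C 2.1471, D 2.5880, E 2.3948, F 0.5696, G 2.3276.
Lower quotas: A 3, B 0, C 2, D 2, E 2, F 0, G 2 (sum 11, leaving 3 seats).
Remainders in descending order: D 0.5880, F 0.5696, A 0.5120, B 0.4609, E 0.3948, G 0.3276, C 0.1471.
Largest remainders: D, F, A receive the extra seats.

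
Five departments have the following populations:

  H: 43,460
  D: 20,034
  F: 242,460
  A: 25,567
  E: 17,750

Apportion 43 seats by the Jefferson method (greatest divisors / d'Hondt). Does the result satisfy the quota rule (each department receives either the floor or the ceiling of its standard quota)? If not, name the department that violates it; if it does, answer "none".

Standard quotas: H 5.351, D 2.466, F 29.850, A 3.148, E 2.185.
Jefferson allocation: H 5, D 2, F 31, A 3, E 2.
F has quota 29.850 (lower 29, upper 30) but receives 31 — outside the quota interval.

F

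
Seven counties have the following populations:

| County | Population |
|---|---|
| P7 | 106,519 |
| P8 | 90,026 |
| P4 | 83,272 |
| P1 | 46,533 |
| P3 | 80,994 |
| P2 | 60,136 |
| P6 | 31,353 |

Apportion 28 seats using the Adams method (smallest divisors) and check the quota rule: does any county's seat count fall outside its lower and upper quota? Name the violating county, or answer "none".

Standard quotas: P7 5.979, P8 5.053, P4 4.674, P1 2.612, P3 4.546, P2 3.375, P6 1.760.
Adams allocation: P7 6, P8 5, P4 5, P1 3, P3 4, P2 3, P6 2.
Every allocation lies between the lower and upper quota.

none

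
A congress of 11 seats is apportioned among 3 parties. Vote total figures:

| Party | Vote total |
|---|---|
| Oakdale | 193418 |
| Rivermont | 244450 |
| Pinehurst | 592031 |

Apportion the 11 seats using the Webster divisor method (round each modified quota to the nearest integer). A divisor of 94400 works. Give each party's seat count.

Oakdale 2, Rivermont 3, Pinehurst 6

With modified divisor 94400: modified quotas Oakdale 2.049, Rivermont 2.590, Pinehurst 6.272.
Rounding to the nearest integer: Oakdale 2, Rivermont 3, Pinehurst 6 (total 11).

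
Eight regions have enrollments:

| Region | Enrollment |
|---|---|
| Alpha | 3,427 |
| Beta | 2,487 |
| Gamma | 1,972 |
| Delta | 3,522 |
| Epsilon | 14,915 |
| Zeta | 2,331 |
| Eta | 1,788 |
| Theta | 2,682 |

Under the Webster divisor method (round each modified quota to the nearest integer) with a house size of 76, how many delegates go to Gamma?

Standard divisor 33124/76 ≈ 435.842; standard quotas: Alpha 7.863, Beta 5.706, Gamma 4.525, Delta 8.081, Epsilon 34.221, Zeta 5.348, Eta 4.102, Theta 6.154.
Rounding to the nearest integer gives Alpha 8, Beta 6, Gamma 5, Delta 8, Epsilon 34, Zeta 5, Eta 4, Theta 6 — total 76, matching the house size, so no adjustment is needed.
Gamma receives 5.

5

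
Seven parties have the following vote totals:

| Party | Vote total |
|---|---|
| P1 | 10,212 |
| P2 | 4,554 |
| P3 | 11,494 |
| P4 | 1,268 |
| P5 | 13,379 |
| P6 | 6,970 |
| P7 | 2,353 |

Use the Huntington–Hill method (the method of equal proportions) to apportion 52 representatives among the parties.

P1 11; P2 5; P3 12; P4 1; P5 14; P6 7; P7 2

With divisor 967: modified quotas P1 10.560, P2 4.709, P3 11.886, P4 1.311, P5 13.836, P6 7.208, P7 2.433.
Geometric-mean thresholds: P1 √(10·11)=10.488, P2 √(4·5)=4.472, P3 √(11·12)=11.489, P4 √(1·2)=1.414, P5 √(13·14)=13.491, P6 √(7·8)=7.483, P7 √(2·3)=2.449.
Each quota rounded against its threshold gives P1 11, P2 5, P3 12, P4 1, P5 14, P6 7, P7 2 (total 52).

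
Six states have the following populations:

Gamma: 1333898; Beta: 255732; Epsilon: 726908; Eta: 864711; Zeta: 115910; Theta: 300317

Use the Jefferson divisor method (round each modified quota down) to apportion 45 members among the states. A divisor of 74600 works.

With modified divisor 74600: modified quotas Gamma 17.881, Beta 3.428, Epsilon 9.744, Eta 11.591, Zeta 1.554, Theta 4.026.
Rounding down: Gamma 17, Beta 3, Epsilon 9, Eta 11, Zeta 1, Theta 4 (total 45).

Gamma 17; Beta 3; Epsilon 9; Eta 11; Zeta 1; Theta 4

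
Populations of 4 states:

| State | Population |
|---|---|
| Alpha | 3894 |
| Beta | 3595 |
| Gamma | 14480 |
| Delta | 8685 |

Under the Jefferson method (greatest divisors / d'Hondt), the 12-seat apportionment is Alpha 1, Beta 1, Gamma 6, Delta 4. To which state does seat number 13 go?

Gamma

Priority for the next seat is population ÷ (current seats + 1).
Priorities: Alpha 1947.000, Beta 1797.500, Gamma 2068.571, Delta 1737.000.
Highest priority: Gamma.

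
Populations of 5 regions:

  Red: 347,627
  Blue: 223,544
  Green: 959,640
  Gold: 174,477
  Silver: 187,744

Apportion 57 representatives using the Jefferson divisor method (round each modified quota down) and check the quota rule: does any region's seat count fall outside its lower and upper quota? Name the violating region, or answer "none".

Green

Standard quotas: Red 10.467, Blue 6.731, Green 28.895, Gold 5.254, Silver 5.653.
Jefferson allocation: Red 10, Blue 7, Green 30, Gold 5, Silver 5.
Green has quota 28.895 (lower 28, upper 29) but receives 30 — outside the quota interval.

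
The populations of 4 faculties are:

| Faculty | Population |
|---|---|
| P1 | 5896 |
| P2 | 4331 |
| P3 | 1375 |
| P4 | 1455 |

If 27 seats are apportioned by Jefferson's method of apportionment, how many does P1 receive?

Standard divisor 13057/27 ≈ 483.593; standard quotas: P1 12.192, P2 8.956, P3 2.843, P4 3.009.
Rounding down gives 12, 8, 2, 3 = 25 seats, so the divisor must be adjusted.
With modified divisor 454.98: modified quotas P1 12.959, P2 9.519, P3 3.022, P4 3.198.
Rounding down: P1 12, P2 9, P3 3, P4 3 (total 27).
P1 receives 12.

12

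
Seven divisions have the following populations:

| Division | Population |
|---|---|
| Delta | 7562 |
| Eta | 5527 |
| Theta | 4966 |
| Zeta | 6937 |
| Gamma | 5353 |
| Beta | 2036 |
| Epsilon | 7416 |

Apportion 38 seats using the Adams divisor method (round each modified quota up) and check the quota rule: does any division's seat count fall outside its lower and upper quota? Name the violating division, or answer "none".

Standard quotas: Delta 7.221, Eta 5.277, Theta 4.742, Zeta 6.624, Gamma 5.111, Beta 1.944, Epsilon 7.081.
Adams allocation: Delta 7, Eta 5, Theta 5, Zeta 7, Gamma 5, Beta 2, Epsilon 7.
Every allocation lies between the lower and upper quota.

none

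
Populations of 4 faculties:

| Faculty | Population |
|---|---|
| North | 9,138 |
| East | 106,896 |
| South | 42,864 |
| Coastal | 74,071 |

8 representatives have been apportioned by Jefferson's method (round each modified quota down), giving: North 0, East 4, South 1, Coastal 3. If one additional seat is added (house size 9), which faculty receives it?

Priority for the next seat is population ÷ (current seats + 1).
Priorities: North 9138.000, East 21379.200, South 21432.000, Coastal 18517.750.
Highest priority: South.

South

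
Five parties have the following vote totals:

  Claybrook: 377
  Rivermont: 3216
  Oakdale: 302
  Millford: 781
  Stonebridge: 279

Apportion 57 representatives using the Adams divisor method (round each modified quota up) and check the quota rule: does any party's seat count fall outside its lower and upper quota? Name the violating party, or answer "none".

Standard quotas: Claybrook 4.337, Rivermont 36.995, Oakdale 3.474, Millford 8.984, Stonebridge 3.209.
Adams allocation: Claybrook 5, Rivermont 35, Oakdale 4, Millford 9, Stonebridge 4.
Rivermont has quota 36.995 (lower 36, upper 37) but receives 35 — outside the quota interval.

Rivermont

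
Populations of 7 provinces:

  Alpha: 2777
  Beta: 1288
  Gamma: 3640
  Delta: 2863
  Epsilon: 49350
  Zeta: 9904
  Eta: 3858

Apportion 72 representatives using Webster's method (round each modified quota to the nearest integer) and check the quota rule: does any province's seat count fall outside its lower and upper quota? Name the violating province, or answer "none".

Epsilon

Standard quotas: Alpha 2.714, Beta 1.259, Gamma 3.557, Delta 2.798, Epsilon 48.225, Zeta 9.678, Eta 3.770.
Webster allocation: Alpha 3, Beta 1, Gamma 4, Delta 3, Epsilon 47, Zeta 10, Eta 4.
Epsilon has quota 48.225 (lower 48, upper 49) but receives 47 — outside the quota interval.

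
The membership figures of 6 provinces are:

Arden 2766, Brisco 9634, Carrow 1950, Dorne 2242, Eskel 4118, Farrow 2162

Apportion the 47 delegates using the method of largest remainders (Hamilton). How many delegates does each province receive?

Arden: 6; Brisco: 20; Carrow: 4; Dorne: 5; Eskel: 8; Farrow: 4

Total 22872; standard divisor 22872/47 ≈ 486.638.
Standard quotas: Arden 5.6839, Brisco 19.7970, Carrow 4.0071, Dorne 4.6071, Eskel 8.4621, Farrow 4.4427.
Lower quotas: Arden 5, Brisco 19, Carrow 4, Dorne 4, Eskel 8, Farrow 4 (sum 44, leaving 3 seats).
Remainders in descending order: Brisco 0.7970, Arden 0.6839, Dorne 0.6071, Eskel 0.4621, Farrow 0.4427, Carrow 0.0071.
The surplus seats go to Brisco, Arden, Dorne.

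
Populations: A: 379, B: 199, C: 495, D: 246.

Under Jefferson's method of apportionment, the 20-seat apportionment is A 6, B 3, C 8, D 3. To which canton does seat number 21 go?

Priority for the next seat is population ÷ (current seats + 1).
Priorities: A 54.143, B 49.750, C 55.000, D 61.500.
Highest priority: D.

D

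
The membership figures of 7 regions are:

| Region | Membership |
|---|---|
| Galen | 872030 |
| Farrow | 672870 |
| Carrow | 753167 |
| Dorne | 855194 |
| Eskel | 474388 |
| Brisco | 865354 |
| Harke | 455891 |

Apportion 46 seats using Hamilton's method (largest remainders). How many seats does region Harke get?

4

Total 4948894; standard divisor 4948894/46 ≈ 107584.652.
Standard quotas: Galen 8.1055, Farrow 6.2543, Carrow 7.0007, Dorne 7.9490, Eskel 4.4094, Brisco 8.0435, Harke 4.2375.
Lower quotas: Galen 8, Farrow 6, Carrow 7, Dorne 7, Eskel 4, Brisco 8, Harke 4 (sum 44, leaving 2 seats).
Remainders in descending order: Dorne 0.9490, Eskel 0.4094, Farrow 0.2543, Harke 0.2375, Galen 0.1055, Brisco 0.0435, Carrow 0.0007.
Largest remainders: Dorne, Eskel receive the extra seats.
Harke receives 4.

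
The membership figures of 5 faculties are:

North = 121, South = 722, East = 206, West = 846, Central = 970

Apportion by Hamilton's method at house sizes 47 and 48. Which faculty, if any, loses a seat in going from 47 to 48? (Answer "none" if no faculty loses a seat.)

none

At 47 seats: North 2, South 12, East 3, West 14, Central 16.
At 48 seats: North 2, South 12, East 4, West 14, Central 16.
No faculty's allocation decreased.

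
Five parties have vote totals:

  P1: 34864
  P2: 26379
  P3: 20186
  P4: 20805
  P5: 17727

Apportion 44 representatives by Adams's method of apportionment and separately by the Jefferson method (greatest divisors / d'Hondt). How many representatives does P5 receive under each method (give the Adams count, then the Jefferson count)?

Adams: P1 12, P2 10, P3 7, P4 8, P5 7.
Jefferson: P1 13, P2 10, P3 7, P4 8, P5 6.
P5 gets 7 under Adams and 6 under Jefferson.

7 and 6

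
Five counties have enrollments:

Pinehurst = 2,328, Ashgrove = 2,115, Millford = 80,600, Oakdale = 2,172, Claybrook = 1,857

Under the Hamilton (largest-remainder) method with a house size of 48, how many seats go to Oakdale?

1

The standard divisor is 89072/48 ≈ 1855.667.
Standard quotas: Pinehurst 1.2545, Ashgrove 1.1398, Millford 43.4345, Oakdale 1.1705, Claybrook 1.0007.
Lower quotas: Pinehurst 1, Ashgrove 1, Millford 43, Oakdale 1, Claybrook 1 (sum 47, leaving 1 seat).
Remainders in descending order: Millford 0.4345, Pinehurst 0.2545, Oakdale 0.1705, Ashgrove 0.1398, Claybrook 0.0007.
The surplus seat goes to Millford.
Oakdale receives 1.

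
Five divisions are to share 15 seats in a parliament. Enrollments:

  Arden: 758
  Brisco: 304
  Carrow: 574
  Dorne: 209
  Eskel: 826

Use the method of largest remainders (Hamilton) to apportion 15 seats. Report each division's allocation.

The standard divisor is 2671/15 ≈ 178.067.
Standard quotas: Arden 4.257, Brisco 1.707, Carrow 3.224, Dorne 1.174, Eskel 4.639.
Lower quotas: Arden 4, Brisco 1, Carrow 3, Dorne 1, Eskel 4 (sum 13, leaving 2 seats).
Remainders in descending order: Brisco 0.707, Eskel 0.639, Arden 0.257, Carrow 0.224, Dorne 0.174.
The surplus seats go to Brisco, Eskel.

Arden 4; Brisco 2; Carrow 3; Dorne 1; Eskel 5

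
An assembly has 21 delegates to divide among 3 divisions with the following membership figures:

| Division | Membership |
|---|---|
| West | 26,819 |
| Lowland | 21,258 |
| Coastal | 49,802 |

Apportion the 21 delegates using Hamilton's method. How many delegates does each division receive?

West 6, Lowland 4, Coastal 11

Total 97879; standard divisor 97879/21 ≈ 4660.905.
Standard quotas: West 5.7540, Lowland 4.5609, Coastal 10.6850.
Lower quotas: West 5, Lowland 4, Coastal 10 (sum 19, leaving 2 seats).
Remainders in descending order: West 0.7540, Coastal 0.6850, Lowland 0.5609.
The surplus seats go to West, Coastal.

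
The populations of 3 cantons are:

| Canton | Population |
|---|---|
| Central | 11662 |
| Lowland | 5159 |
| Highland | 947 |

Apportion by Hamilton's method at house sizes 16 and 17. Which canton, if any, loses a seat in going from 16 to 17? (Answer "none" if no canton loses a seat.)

At 16 seats: Central 10, Lowland 5, Highland 1.
At 17 seats: Central 11, Lowland 5, Highland 1.
No canton's allocation decreased.

none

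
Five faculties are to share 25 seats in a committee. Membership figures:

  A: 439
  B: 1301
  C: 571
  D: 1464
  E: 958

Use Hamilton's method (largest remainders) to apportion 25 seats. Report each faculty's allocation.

A=2, B=7, C=3, D=8, E=5

Total 4733; standard divisor 4733/25 ≈ 189.32.
Standard quotas: A 2.319, B 6.872, C 3.016, D 7.733, E 5.060.
Lower quotas: A 2, B 6, C 3, D 7, E 5 (sum 23, leaving 2 seats).
Remainders in descending order: B 0.872, D 0.733, A 0.319, E 0.060, C 0.016.
Largest remainders: B, D receive the extra seats.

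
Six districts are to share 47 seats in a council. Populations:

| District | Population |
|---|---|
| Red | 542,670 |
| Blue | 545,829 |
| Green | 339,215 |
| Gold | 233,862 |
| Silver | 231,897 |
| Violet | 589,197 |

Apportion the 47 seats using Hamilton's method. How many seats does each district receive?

Standard divisor: 2482670 ÷ 47 ≈ 52822.766.
Standard quotas: Red 10.2734, Blue 10.3332, Green 6.4218, Gold 4.4273, Silver 4.3901, Violet 11.1542.
Lower quotas: Red 10, Blue 10, Green 6, Gold 4, Silver 4, Violet 11 (sum 45, leaving 2 seats).
Remainders in descending order: Gold 0.4273, Green 0.4218, Silver 0.3901, Blue 0.3332, Red 0.2734, Violet 0.1542.
The surplus seats go to Gold, Green.

Red 10; Blue 10; Green 7; Gold 5; Silver 4; Violet 11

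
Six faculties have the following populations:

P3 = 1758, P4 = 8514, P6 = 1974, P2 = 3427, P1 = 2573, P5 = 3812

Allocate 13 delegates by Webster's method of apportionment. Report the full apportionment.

P3=1, P4=5, P6=1, P2=2, P1=2, P5=2

Standard divisor 22058/13 ≈ 1696.769; standard quotas: P3 1.036, P4 5.018, P6 1.163, P2 2.020, P1 1.516, P5 2.247.
Rounding to the nearest integer gives P3 1, P4 5, P6 1, P2 2, P1 2, P5 2 — total 13, matching the house size, so no adjustment is needed.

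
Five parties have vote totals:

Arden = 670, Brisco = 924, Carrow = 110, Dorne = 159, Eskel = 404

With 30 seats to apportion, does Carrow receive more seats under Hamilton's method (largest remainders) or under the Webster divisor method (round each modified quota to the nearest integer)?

Hamilton

Hamilton: Arden 9, Brisco 12, Carrow 2, Dorne 2, Eskel 5.
Webster: Arden 9, Brisco 13, Carrow 1, Dorne 2, Eskel 5.
Carrow gets 2 under Hamilton and 1 under Webster.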